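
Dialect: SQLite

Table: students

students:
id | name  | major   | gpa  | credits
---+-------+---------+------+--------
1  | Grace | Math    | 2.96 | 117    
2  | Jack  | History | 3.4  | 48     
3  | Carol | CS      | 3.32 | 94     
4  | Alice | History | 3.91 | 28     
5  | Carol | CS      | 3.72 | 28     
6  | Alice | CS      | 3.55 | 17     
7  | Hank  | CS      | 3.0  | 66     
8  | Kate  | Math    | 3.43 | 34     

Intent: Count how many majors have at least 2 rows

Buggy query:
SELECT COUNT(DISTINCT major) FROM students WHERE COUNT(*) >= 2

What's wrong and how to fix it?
Bug: WHERE filters individual rows, not groups, so a group-level COUNT is invalid there

Fix: Use a subquery that GROUPs and filters with HAVING, then count its rows

Corrected query:
SELECT COUNT(*) FROM (SELECT major FROM students GROUP BY major HAVING COUNT(*) >= 2)

Result:
COUNT(*)
--------
3       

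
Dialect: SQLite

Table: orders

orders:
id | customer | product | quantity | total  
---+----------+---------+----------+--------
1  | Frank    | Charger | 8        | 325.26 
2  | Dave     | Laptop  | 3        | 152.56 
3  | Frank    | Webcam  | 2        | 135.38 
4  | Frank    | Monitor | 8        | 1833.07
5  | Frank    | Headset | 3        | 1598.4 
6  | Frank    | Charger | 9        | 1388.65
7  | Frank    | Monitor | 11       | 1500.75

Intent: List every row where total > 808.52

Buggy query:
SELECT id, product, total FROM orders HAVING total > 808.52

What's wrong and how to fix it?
Bug: HAVING filters the output of aggregation, but this query has no GROUP BY and no aggregate functions, so SQLite rejects it (HAVING clause on a non-aggregate query); the condition here is per row

Fix: Use WHERE for row-level filtering

Corrected query:
SELECT id, product, total FROM orders WHERE total > 808.52

Result:
id | product | total  
---+---------+--------
4  | Monitor | 1833.07
5  | Headset | 1598.4 
6  | Charger | 1388.65
7  | Monitor | 1500.75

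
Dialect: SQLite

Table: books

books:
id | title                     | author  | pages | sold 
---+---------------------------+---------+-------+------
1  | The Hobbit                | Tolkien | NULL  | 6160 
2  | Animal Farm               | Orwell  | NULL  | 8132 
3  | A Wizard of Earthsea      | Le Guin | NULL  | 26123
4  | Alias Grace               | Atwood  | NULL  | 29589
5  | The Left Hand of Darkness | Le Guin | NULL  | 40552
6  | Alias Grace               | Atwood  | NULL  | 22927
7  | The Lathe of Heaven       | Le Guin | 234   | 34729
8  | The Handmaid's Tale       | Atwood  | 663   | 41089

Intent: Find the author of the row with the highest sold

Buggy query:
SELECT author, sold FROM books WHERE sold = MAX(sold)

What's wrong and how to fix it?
Bug: MAX(sold) is an aggregate and cannot be used directly in WHERE

Fix: Wrap MAX in a scalar subquery so WHERE compares against a single value

Corrected query:
SELECT author, sold FROM books WHERE sold = (SELECT MAX(sold) FROM books)

Result:
author | sold 
-------+------
Atwood | 41089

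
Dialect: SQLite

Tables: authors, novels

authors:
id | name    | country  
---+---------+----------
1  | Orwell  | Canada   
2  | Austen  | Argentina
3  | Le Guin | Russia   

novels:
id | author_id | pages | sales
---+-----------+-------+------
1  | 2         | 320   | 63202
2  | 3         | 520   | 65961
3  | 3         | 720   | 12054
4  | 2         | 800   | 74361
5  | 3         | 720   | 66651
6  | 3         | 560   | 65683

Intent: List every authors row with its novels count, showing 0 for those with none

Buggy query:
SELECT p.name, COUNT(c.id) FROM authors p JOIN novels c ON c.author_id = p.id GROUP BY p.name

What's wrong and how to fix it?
Bug: An inner join excludes parents with zero children

Fix: Use LEFT JOIN so parents without children still appear (COUNT(c.id) gives 0)

Corrected query:
SELECT p.name, COUNT(c.id) FROM authors p LEFT JOIN novels c ON c.author_id = p.id GROUP BY p.name

Result:
name    | COUNT(c.id)
--------+------------
Austen  | 2          
Le Guin | 4          
Orwell  | 0          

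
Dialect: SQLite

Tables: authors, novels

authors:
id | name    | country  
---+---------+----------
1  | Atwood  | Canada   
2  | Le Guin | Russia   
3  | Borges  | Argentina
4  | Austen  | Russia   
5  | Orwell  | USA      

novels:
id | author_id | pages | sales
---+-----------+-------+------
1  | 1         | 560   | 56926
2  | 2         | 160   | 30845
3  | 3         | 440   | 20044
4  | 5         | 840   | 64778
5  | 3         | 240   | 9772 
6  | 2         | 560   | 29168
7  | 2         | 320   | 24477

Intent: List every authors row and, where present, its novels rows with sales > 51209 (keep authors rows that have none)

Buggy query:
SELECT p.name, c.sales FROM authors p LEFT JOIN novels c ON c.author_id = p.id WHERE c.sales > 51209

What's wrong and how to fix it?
Bug: A WHERE condition on the right-hand table after LEFT JOIN drops unmatched parents

Fix: Move the right-table condition into the ON clause so unmatched parents are kept

Corrected query:
SELECT p.name, c.sales FROM authors p LEFT JOIN novels c ON c.author_id = p.id AND c.sales > 51209

Result:
name    | sales
--------+------
Atwood  | 56926
Le Guin | NULL 
Borges  | NULL 
Austen  | NULL 
Orwell  | 64778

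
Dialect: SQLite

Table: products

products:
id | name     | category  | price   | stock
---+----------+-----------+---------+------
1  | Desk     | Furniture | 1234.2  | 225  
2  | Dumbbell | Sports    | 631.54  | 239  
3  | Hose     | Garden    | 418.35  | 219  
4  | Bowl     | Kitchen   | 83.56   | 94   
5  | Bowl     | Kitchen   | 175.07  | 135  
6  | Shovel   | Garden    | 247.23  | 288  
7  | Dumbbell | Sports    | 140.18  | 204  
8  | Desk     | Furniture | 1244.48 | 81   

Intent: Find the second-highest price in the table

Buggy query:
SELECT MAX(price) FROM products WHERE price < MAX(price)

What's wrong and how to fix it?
Bug: MAX(price) on the right of the comparison is an aggregate-in-WHERE error

Fix: Compute the overall MAX in a subquery, then take MAX of rows below it

Corrected query:
SELECT MAX(price) FROM products WHERE price < (SELECT MAX(price) FROM products)

Result:
MAX(price)
----------
1234.2    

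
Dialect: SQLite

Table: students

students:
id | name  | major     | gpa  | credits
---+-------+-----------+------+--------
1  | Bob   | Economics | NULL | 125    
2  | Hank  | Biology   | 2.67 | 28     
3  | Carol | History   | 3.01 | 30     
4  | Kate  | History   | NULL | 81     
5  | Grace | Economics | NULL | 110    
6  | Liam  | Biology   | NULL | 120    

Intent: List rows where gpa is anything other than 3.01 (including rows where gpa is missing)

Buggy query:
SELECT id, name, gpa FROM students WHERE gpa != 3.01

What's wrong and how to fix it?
Bug: Inequality against NULL is unknown, not true; rows with NULL are dropped

Fix: Add an explicit OR gpa IS NULL to include the missing-value rows

Corrected query:
SELECT id, name, gpa FROM students WHERE gpa != 3.01 OR gpa IS NULL

Result:
id | name  | gpa 
---+-------+-----
1  | Bob   | NULL
2  | Hank  | 2.67
4  | Kate  | NULL
5  | Grace | NULL
6  | Liam  | NULL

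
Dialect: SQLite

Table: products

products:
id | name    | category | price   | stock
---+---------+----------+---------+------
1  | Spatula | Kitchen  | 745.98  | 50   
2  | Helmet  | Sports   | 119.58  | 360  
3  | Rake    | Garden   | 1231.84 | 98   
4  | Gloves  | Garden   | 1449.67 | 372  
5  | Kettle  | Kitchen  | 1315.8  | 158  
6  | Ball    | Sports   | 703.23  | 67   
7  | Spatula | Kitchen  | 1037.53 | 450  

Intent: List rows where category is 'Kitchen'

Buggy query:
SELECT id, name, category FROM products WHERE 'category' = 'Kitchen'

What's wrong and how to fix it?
Bug: 'category' in single quotes is a string literal, not the column; the comparison is literal-vs-literal and never true

Fix: Reference the column as category without single quotes

Corrected query:
SELECT id, name, category FROM products WHERE category = 'Kitchen'

Result:
id | name    | category
---+---------+---------
1  | Spatula | Kitchen 
5  | Kettle  | Kitchen 
7  | Spatula | Kitchen 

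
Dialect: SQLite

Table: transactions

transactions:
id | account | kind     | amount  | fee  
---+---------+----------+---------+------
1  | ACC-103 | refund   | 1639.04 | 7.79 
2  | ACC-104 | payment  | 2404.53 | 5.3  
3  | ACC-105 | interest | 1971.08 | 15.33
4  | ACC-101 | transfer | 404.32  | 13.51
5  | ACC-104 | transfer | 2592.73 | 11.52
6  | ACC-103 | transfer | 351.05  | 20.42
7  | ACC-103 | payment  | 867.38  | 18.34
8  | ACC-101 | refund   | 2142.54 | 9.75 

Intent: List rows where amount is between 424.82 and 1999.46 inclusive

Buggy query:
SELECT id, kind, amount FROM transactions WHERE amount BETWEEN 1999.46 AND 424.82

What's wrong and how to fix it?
Bug: BETWEEN expects the lower bound first; with 1999.46 AND 424.82 the range is empty

Fix: Swap the bounds so the smaller value comes first

Corrected query:
SELECT id, kind, amount FROM transactions WHERE amount BETWEEN 424.82 AND 1999.46

Result:
id | kind     | amount 
---+----------+--------
1  | refund   | 1639.04
3  | interest | 1971.08
7  | payment  | 867.38 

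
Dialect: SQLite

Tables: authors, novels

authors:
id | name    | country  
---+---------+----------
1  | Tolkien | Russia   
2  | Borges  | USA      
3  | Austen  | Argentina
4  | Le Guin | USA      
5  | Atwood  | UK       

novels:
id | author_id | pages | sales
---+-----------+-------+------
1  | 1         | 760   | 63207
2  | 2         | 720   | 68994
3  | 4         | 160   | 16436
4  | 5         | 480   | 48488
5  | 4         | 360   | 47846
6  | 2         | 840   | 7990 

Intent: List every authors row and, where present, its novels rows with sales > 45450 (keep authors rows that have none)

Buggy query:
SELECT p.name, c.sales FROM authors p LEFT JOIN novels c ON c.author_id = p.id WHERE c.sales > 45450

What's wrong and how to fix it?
Bug: A WHERE condition on the right-hand table after LEFT JOIN drops unmatched parents

Fix: Put 'c.sales > 45450' in the JOIN's ON clause instead of WHERE

Corrected query:
SELECT p.name, c.sales FROM authors p LEFT JOIN novels c ON c.author_id = p.id AND c.sales > 45450

Result:
name    | sales
--------+------
Tolkien | 63207
Borges  | 68994
Austen  | NULL 
Le Guin | 47846
Atwood  | 48488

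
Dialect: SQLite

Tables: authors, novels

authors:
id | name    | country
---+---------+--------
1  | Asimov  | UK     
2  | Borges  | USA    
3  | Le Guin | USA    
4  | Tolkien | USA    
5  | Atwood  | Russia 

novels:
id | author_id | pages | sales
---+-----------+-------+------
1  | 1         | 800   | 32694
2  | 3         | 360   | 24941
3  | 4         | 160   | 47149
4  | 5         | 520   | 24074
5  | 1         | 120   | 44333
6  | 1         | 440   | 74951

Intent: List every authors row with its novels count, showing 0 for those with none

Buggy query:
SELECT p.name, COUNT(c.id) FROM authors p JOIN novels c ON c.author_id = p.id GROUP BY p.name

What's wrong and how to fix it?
Bug: An inner join excludes parents with zero children

Fix: Use LEFT JOIN so parents without children still appear (COUNT(c.id) gives 0)

Corrected query:
SELECT p.name, COUNT(c.id) FROM authors p LEFT JOIN novels c ON c.author_id = p.id GROUP BY p.name

Result:
name    | COUNT(c.id)
--------+------------
Asimov  | 3          
Atwood  | 1          
Borges  | 0          
Le Guin | 1          
Tolkien | 1          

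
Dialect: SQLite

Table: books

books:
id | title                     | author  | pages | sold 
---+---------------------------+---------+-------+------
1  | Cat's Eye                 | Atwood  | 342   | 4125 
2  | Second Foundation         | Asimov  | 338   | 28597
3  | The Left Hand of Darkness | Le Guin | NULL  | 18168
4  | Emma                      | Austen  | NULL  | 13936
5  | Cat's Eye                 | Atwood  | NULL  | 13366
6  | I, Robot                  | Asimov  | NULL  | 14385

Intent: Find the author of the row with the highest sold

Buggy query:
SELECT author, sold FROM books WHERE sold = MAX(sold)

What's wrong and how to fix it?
Bug: WHERE is evaluated per row; an aggregate over the whole table isn't defined there

Fix: Use a subquery: WHERE sold = (SELECT MAX(sold) FROM books)

Corrected query:
SELECT author, sold FROM books WHERE sold = (SELECT MAX(sold) FROM books)

Result:
author | sold 
-------+------
Asimov | 28597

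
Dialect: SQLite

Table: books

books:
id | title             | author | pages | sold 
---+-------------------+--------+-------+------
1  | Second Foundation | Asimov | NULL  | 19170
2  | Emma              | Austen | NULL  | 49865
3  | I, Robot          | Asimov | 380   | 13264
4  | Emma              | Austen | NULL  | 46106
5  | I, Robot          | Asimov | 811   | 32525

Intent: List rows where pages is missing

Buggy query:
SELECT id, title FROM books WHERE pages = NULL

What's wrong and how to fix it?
Bug: Comparing to NULL with '=' never matches; NULL = NULL is unknown, not true

Fix: Use IS NULL to test for NULL

Corrected query:
SELECT id, title FROM books WHERE pages IS NULL

Result:
id | title            
---+------------------
1  | Second Foundation
2  | Emma             
4  | Emma             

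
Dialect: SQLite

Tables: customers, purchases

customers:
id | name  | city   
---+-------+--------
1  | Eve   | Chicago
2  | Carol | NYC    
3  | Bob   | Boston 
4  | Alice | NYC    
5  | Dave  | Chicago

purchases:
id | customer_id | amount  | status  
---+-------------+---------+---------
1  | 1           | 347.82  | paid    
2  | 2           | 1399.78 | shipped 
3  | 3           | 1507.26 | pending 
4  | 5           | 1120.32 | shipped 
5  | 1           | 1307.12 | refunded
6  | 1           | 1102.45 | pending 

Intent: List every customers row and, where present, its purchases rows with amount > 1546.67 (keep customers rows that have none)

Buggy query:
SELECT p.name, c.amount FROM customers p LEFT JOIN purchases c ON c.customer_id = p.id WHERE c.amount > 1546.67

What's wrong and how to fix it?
Bug: A WHERE condition on the right-hand table after LEFT JOIN drops unmatched parents

Fix: Move the right-table condition into the ON clause so unmatched parents are kept

Corrected query:
SELECT p.name, c.amount FROM customers p LEFT JOIN purchases c ON c.customer_id = p.id AND c.amount > 1546.67

Result:
name  | amount
------+-------
Eve   | NULL  
Carol | NULL  
Bob   | NULL  
Alice | NULL  
Dave  | NULL  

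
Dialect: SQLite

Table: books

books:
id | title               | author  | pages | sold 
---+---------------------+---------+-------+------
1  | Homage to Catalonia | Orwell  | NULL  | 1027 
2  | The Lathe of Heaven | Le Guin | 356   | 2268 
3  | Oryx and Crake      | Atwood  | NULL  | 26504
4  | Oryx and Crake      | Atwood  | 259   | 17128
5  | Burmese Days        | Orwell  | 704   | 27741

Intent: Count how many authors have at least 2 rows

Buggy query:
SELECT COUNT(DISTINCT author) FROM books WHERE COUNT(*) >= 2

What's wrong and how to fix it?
Bug: COUNT(*) cannot appear in WHERE; the per-group count doesn't exist yet

Fix: Use a subquery that GROUPs and filters with HAVING, then count its rows

Corrected query:
SELECT COUNT(*) FROM (SELECT author FROM books GROUP BY author HAVING COUNT(*) >= 2)

Result:
COUNT(*)
--------
2       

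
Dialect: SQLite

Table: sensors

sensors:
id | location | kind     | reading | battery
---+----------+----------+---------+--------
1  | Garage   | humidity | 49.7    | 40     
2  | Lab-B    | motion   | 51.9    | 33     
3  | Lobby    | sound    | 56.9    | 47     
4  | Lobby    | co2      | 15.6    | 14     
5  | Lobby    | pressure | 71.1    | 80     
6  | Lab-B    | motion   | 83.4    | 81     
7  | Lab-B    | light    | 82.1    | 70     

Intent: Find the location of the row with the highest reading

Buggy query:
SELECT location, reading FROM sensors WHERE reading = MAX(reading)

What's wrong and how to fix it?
Bug: MAX(reading) is an aggregate and cannot be used directly in WHERE

Fix: Wrap MAX in a scalar subquery so WHERE compares against a single value

Corrected query:
SELECT location, reading FROM sensors WHERE reading = (SELECT MAX(reading) FROM sensors)

Result:
location | reading
---------+--------
Lab-B    | 83.4   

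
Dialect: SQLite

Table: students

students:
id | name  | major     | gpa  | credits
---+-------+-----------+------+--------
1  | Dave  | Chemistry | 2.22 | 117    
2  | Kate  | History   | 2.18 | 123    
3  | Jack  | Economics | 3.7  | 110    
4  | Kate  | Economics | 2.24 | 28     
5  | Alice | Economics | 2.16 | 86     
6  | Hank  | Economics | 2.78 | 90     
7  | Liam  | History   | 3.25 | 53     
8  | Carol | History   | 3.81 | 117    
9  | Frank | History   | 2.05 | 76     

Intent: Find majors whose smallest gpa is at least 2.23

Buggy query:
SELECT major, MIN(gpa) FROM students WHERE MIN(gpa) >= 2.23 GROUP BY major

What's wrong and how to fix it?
Bug: MIN() in WHERE is a misuse of aggregate

Fix: Use HAVING for the per-group MIN condition

Corrected query:
SELECT major, MIN(gpa) FROM students GROUP BY major HAVING MIN(gpa) >= 2.23

Result:
(no rows)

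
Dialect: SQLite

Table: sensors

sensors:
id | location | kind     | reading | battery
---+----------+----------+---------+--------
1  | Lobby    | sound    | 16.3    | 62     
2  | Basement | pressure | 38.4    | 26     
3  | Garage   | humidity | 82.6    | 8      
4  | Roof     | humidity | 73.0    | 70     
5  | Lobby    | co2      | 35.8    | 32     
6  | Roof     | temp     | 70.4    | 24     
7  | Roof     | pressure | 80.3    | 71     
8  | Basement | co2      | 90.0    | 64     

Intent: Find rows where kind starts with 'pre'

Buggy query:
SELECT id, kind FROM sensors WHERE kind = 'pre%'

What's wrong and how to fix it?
Bug: '=' compares the literal string including the % character; pattern matching needs LIKE

Fix: Use LIKE for wildcard pattern matching

Corrected query:
SELECT id, kind FROM sensors WHERE kind LIKE 'pre%'

Result:
id | kind    
---+---------
2  | pressure
7  | pressure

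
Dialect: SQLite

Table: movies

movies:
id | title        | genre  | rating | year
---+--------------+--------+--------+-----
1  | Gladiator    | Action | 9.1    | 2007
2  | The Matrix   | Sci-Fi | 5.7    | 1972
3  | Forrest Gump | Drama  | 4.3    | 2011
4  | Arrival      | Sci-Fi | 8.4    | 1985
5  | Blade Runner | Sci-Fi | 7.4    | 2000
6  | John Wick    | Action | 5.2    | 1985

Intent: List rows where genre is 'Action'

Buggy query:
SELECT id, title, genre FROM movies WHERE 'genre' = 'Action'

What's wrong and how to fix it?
Bug: Single quotes denote string literals in SQL; the column name is being compared as a constant string

Fix: Remove the quotes around the column name (or use double quotes for an identifier)

Corrected query:
SELECT id, title, genre FROM movies WHERE genre = 'Action'

Result:
id | title     | genre 
---+-----------+-------
1  | Gladiator | Action
6  | John Wick | Action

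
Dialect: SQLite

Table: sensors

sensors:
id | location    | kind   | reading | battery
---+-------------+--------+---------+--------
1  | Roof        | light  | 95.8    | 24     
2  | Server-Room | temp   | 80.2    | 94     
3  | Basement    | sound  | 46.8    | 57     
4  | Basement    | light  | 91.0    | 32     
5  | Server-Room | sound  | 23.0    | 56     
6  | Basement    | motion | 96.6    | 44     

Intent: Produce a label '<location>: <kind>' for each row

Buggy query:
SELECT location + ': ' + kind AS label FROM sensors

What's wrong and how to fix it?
Bug: '+' is numeric addition; on text columns SQLite converts them to 0 instead of concatenating

Fix: Replace + with || to concatenate text

Corrected query:
SELECT location || ': ' || kind AS label FROM sensors

Result:
label             
------------------
Roof: light       
Server-Room: temp 
Basement: sound   
Basement: light   
Server-Room: sound
Basement: motion  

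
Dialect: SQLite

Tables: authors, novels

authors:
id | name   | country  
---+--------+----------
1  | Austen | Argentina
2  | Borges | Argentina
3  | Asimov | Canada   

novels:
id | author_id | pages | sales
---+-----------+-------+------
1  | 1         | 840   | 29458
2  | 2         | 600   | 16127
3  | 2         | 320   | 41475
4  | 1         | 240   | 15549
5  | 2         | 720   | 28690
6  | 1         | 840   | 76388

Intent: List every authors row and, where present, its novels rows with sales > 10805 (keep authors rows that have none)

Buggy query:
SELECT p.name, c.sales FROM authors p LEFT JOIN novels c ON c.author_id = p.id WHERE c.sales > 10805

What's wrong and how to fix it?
Bug: Filtering c.sales in WHERE discards the NULL rows produced by LEFT JOIN, turning it into an inner join

Fix: Put 'c.sales > 10805' in the JOIN's ON clause instead of WHERE

Corrected query:
SELECT p.name, c.sales FROM authors p LEFT JOIN novels c ON c.author_id = p.id AND c.sales > 10805

Result:
name   | sales
-------+------
Austen | 15549
Austen | 29458
Austen | 76388
Borges | 16127
Borges | 28690
Borges | 41475
Asimov | NULL 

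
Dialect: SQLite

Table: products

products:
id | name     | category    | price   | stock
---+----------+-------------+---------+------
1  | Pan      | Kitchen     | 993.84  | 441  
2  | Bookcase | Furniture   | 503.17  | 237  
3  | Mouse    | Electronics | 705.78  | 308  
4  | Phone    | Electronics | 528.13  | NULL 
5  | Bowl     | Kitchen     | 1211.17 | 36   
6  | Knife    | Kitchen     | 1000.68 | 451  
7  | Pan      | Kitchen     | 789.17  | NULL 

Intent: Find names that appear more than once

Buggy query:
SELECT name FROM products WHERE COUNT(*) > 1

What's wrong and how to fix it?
Bug: WHERE can't reference COUNT(*); aggregates are computed after WHERE

Fix: GROUP BY name, then filter groups with HAVING COUNT(*) > 1

Corrected query:
SELECT name FROM products GROUP BY name HAVING COUNT(*) > 1

Result:
name
----
Pan 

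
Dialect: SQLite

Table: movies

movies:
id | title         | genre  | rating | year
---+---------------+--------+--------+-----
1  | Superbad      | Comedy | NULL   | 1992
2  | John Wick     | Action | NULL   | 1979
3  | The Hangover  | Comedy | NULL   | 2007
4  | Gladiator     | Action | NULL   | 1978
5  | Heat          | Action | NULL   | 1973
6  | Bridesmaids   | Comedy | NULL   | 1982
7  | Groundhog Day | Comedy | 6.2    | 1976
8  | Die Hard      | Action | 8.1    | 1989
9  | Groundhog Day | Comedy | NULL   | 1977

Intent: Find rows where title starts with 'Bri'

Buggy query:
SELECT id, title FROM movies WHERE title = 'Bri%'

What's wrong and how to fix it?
Bug: '=' compares the literal string including the % character; pattern matching needs LIKE

Fix: Use LIKE for wildcard pattern matching

Corrected query:
SELECT id, title FROM movies WHERE title LIKE 'Bri%'

Result:
id | title      
---+------------
6  | Bridesmaids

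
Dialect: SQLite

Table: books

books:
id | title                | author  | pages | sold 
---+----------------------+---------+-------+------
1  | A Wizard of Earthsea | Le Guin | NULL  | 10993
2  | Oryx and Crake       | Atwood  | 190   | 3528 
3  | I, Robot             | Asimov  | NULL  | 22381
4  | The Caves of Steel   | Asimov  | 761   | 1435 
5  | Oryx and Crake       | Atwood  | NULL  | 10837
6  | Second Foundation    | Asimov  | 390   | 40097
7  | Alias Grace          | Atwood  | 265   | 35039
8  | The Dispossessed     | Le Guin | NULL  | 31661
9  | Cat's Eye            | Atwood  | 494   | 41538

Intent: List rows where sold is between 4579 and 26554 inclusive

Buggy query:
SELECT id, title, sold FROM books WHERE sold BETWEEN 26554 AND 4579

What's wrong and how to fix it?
Bug: The bounds are reversed; BETWEEN a AND b requires a <= b to match anything

Fix: Swap the bounds so the smaller value comes first

Corrected query:
SELECT id, title, sold FROM books WHERE sold BETWEEN 4579 AND 26554

Result:
id | title                | sold 
---+----------------------+------
1  | A Wizard of Earthsea | 10993
3  | I, Robot             | 22381
5  | Oryx and Crake       | 10837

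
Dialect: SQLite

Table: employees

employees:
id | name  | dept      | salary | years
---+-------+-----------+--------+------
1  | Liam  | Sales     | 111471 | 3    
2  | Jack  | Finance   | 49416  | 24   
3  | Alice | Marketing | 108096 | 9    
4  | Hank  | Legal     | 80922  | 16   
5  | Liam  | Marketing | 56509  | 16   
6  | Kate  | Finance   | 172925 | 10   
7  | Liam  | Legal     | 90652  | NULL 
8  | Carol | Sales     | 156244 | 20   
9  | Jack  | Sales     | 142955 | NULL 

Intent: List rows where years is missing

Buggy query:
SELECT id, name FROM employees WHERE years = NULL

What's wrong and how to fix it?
Bug: Comparing to NULL with '=' never matches; NULL = NULL is unknown, not true

Fix: Replace '= NULL' with 'IS NULL'

Corrected query:
SELECT id, name FROM employees WHERE years IS NULL

Result:
id | name
---+-----
7  | Liam
9  | Jack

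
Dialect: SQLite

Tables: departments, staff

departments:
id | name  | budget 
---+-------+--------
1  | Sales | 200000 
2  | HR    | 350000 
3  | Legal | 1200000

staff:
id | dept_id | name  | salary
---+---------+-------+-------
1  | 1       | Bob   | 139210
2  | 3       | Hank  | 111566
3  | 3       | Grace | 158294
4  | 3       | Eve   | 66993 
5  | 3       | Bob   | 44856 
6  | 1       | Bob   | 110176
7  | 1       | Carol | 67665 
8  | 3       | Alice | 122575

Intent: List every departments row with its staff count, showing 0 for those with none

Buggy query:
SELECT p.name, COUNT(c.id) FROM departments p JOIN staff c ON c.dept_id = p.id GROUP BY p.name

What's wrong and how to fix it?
Bug: INNER JOIN drops departments rows that have no matching staff rows

Fix: Switch to LEFT JOIN to retain unmatched parent rows

Corrected query:
SELECT p.name, COUNT(c.id) FROM departments p LEFT JOIN staff c ON c.dept_id = p.id GROUP BY p.name

Result:
name  | COUNT(c.id)
------+------------
HR    | 0          
Legal | 5          
Sales | 3          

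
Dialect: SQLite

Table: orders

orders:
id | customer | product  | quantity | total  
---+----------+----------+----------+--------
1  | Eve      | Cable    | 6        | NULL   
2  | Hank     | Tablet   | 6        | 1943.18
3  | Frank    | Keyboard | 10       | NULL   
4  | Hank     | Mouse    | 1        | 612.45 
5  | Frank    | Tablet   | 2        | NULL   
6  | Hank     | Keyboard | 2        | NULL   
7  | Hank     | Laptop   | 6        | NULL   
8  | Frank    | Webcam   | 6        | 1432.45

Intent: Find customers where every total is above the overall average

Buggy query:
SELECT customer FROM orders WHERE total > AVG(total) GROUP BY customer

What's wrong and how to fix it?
Bug: AVG() is an aggregate; it can't sit directly in WHERE

Fix: Compute the overall average in a scalar subquery and compare each group's MIN against it in HAVING

Corrected query:
SELECT customer FROM orders GROUP BY customer HAVING MIN(total) > (SELECT AVG(total) FROM orders)

Result:
customer
--------
Frank   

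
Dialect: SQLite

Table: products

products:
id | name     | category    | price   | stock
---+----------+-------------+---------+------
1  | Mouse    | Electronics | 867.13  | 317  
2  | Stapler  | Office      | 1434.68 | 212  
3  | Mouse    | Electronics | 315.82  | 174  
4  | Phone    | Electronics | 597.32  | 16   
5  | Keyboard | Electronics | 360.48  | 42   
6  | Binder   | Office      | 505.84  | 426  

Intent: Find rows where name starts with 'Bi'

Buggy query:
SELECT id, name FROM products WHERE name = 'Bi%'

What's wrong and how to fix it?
Bug: '=' compares the literal string including the % character; pattern matching needs LIKE

Fix: Replace '=' with LIKE so 'Bi%' is treated as a pattern

Corrected query:
SELECT id, name FROM products WHERE name LIKE 'Bi%'

Result:
id | name  
---+-------
6  | Binder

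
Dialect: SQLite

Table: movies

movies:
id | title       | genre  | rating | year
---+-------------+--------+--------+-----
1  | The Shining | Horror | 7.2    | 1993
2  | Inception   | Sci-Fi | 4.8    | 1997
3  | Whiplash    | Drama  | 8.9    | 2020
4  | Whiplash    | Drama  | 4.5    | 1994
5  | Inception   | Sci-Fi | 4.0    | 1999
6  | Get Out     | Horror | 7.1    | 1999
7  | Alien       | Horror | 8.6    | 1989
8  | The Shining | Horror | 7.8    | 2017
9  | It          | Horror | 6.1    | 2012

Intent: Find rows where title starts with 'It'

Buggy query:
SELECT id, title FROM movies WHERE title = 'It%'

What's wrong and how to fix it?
Bug: '=' compares the literal string including the % character; pattern matching needs LIKE

Fix: Use LIKE for wildcard pattern matching

Corrected query:
SELECT id, title FROM movies WHERE title LIKE 'It%'

Result:
id | title
---+------
9  | It   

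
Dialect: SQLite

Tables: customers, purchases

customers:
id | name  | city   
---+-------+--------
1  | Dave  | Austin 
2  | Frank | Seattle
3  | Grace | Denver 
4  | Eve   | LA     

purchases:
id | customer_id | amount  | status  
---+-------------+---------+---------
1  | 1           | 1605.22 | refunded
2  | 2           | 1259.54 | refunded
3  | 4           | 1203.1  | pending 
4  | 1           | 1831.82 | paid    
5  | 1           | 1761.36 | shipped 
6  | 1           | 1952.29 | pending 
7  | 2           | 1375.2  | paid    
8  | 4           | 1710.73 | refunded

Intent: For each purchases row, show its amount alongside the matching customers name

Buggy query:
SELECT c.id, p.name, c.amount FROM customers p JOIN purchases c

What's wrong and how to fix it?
Bug: JOIN with no ON clause produces a cartesian product; every purchases row pairs with every customers row

Fix: Add ON c.customer_id = p.id to the JOIN

Corrected query:
SELECT c.id, p.name, c.amount FROM customers p JOIN purchases c ON c.customer_id = p.id

Result:
id | name  | amount 
---+-------+--------
1  | Dave  | 1605.22
2  | Frank | 1259.54
3  | Eve   | 1203.1 
4  | Dave  | 1831.82
5  | Dave  | 1761.36
6  | Dave  | 1952.29
7  | Frank | 1375.2 
8  | Eve   | 1710.73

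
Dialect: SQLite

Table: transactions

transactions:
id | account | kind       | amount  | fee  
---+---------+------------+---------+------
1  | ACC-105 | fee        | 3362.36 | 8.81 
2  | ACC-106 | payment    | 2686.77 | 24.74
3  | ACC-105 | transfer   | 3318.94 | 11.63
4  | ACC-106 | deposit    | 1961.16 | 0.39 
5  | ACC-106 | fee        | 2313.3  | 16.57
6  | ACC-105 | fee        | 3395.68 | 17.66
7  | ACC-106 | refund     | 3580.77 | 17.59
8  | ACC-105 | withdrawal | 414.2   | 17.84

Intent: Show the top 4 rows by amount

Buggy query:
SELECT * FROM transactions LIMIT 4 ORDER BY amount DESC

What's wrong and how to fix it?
Bug: ORDER BY cannot follow LIMIT; LIMIT is the final clause

Fix: Swap the clauses: ORDER BY first, then LIMIT

Corrected query:
SELECT * FROM transactions ORDER BY amount DESC LIMIT 4

Result:
id | account | kind     | amount  | fee  
---+---------+----------+---------+------
7  | ACC-106 | refund   | 3580.77 | 17.59
6  | ACC-105 | fee      | 3395.68 | 17.66
1  | ACC-105 | fee      | 3362.36 | 8.81 
3  | ACC-105 | transfer | 3318.94 | 11.63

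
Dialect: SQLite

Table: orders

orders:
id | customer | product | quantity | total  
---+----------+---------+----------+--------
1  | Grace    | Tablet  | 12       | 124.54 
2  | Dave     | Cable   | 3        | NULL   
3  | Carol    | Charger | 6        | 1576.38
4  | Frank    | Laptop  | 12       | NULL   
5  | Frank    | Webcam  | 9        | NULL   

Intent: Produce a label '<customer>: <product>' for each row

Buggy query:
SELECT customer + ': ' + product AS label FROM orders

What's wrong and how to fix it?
Bug: SQLite uses || for string concatenation; + coerces text to numbers (yielding 0)

Fix: Replace + with || to concatenate text

Corrected query:
SELECT customer || ': ' || product AS label FROM orders

Result:
label         
--------------
Grace: Tablet 
Dave: Cable   
Carol: Charger
Frank: Laptop 
Frank: Webcam 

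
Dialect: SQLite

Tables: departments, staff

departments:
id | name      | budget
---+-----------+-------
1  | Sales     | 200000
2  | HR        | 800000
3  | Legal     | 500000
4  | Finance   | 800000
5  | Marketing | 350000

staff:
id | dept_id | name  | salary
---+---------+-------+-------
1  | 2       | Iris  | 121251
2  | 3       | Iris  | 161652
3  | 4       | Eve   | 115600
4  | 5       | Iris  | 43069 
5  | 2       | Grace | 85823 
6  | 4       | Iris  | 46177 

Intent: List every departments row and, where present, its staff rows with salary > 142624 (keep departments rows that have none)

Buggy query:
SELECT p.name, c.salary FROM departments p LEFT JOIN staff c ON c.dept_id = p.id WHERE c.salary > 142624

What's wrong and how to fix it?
Bug: Filtering c.salary in WHERE discards the NULL rows produced by LEFT JOIN, turning it into an inner join

Fix: Move the right-table condition into the ON clause so unmatched parents are kept

Corrected query:
SELECT p.name, c.salary FROM departments p LEFT JOIN staff c ON c.dept_id = p.id AND c.salary > 142624

Result:
name      | salary
----------+-------
Sales     | NULL  
HR        | NULL  
Legal     | 161652
Finance   | NULL  
Marketing | NULL  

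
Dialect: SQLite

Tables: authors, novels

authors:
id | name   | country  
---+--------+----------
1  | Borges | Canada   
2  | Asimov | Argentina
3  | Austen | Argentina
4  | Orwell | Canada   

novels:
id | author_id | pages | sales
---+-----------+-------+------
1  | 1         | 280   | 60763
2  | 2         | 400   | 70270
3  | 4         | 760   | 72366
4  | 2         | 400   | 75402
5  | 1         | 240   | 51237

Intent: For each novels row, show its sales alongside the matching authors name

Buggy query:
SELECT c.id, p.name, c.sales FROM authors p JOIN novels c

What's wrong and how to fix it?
Bug: JOIN with no ON clause produces a cartesian product; every novels row pairs with every authors row

Fix: Add ON c.author_id = p.id to the JOIN

Corrected query:
SELECT c.id, p.name, c.sales FROM authors p JOIN novels c ON c.author_id = p.id

Result:
id | name   | sales
---+--------+------
1  | Borges | 60763
2  | Asimov | 70270
3  | Orwell | 72366
4  | Asimov | 75402
5  | Borges | 51237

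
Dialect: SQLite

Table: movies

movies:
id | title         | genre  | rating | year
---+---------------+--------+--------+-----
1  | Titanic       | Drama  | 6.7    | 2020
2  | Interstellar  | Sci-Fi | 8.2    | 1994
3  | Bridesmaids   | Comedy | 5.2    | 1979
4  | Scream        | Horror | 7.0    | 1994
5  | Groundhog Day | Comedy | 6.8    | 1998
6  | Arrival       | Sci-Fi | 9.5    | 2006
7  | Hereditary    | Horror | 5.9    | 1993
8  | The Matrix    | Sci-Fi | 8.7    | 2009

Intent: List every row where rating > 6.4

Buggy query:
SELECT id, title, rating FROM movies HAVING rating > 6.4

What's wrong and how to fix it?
Bug: This is a non-aggregate query (no GROUP BY, no aggregates), so in SQLite the HAVING clause is invalid here; a row-level condition belongs in WHERE

Fix: Replace HAVING with WHERE since the condition applies to individual rows

Corrected query:
SELECT id, title, rating FROM movies WHERE rating > 6.4

Result:
id | title         | rating
---+---------------+-------
1  | Titanic       | 6.7   
2  | Interstellar  | 8.2   
4  | Scream        | 7     
5  | Groundhog Day | 6.8   
6  | Arrival       | 9.5   
8  | The Matrix    | 8.7   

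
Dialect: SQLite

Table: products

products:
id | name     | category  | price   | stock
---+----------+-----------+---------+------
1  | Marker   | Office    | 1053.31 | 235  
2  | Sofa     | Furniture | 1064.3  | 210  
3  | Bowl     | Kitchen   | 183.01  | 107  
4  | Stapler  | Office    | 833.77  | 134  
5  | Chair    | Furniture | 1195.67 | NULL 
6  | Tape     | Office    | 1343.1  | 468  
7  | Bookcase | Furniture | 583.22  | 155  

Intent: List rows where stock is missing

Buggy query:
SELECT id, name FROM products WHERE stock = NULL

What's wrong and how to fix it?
Bug: Comparing to NULL with '=' never matches; NULL = NULL is unknown, not true

Fix: Replace '= NULL' with 'IS NULL'

Corrected query:
SELECT id, name FROM products WHERE stock IS NULL

Result:
id | name 
---+------
5  | Chair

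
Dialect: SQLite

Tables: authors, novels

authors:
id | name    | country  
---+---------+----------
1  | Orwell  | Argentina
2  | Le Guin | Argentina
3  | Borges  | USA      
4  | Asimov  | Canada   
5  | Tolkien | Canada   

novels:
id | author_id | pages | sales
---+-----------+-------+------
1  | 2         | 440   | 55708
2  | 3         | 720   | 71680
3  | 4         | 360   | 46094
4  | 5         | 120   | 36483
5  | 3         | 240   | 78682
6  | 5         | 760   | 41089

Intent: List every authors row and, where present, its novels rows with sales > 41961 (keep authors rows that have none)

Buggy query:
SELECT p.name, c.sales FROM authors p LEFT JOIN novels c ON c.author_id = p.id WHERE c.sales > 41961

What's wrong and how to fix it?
Bug: A WHERE condition on the right-hand table after LEFT JOIN drops unmatched parents

Fix: Put 'c.sales > 41961' in the JOIN's ON clause instead of WHERE

Corrected query:
SELECT p.name, c.sales FROM authors p LEFT JOIN novels c ON c.author_id = p.id AND c.sales > 41961

Result:
name    | sales
--------+------
Orwell  | NULL 
Le Guin | 55708
Borges  | 71680
Borges  | 78682
Asimov  | 46094
Tolkien | NULL 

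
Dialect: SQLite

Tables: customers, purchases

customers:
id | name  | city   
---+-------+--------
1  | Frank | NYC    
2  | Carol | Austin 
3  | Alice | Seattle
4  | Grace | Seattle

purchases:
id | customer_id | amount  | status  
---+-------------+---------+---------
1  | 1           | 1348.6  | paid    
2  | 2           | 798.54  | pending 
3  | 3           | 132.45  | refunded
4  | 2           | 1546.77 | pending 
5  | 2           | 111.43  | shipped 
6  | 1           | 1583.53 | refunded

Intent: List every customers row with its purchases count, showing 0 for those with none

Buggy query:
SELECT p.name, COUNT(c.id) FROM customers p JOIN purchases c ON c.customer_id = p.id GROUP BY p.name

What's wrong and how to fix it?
Bug: An inner join excludes parents with zero children

Fix: Use LEFT JOIN so parents without children still appear (COUNT(c.id) gives 0)

Corrected query:
SELECT p.name, COUNT(c.id) FROM customers p LEFT JOIN purchases c ON c.customer_id = p.id GROUP BY p.name

Result:
name  | COUNT(c.id)
------+------------
Alice | 1          
Carol | 3          
Frank | 2          
Grace | 0          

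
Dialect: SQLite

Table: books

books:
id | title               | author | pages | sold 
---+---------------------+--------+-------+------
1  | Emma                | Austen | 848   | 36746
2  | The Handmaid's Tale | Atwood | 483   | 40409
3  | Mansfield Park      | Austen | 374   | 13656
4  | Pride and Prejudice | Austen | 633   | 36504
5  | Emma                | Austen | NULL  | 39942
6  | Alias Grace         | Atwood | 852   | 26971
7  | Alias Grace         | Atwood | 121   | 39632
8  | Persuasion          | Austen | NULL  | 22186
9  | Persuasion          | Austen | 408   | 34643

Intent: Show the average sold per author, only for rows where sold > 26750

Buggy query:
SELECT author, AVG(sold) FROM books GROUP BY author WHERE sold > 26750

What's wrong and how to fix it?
Bug: Row-level WHERE must come before GROUP BY in the clause order

Fix: Place WHERE between FROM and GROUP BY

Corrected query:
SELECT author, AVG(sold) FROM books WHERE sold > 26750 GROUP BY author

Result:
author | AVG(sold)   
-------+-------------
Atwood | 35670.666667
Austen | 36958.75    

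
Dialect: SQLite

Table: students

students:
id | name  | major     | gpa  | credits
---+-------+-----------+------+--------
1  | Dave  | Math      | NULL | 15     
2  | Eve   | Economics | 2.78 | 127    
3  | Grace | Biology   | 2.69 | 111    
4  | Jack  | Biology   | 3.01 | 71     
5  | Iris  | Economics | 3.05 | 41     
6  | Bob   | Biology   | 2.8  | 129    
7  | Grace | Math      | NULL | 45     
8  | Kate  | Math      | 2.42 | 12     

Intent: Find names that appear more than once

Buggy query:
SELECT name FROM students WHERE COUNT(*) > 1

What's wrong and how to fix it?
Bug: COUNT(*) is an aggregate and cannot be used in WHERE

Fix: Group first, then use HAVING for the count condition

Corrected query:
SELECT name FROM students GROUP BY name HAVING COUNT(*) > 1

Result:
name 
-----
Grace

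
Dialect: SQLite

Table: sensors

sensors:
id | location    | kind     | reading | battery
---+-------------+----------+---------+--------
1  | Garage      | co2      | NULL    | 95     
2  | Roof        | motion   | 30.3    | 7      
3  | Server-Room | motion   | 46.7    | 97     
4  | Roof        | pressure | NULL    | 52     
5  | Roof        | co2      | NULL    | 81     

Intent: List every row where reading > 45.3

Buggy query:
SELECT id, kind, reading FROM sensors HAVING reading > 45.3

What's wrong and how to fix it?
Bug: HAVING filters the output of aggregation, but this query has no GROUP BY and no aggregate functions, so SQLite rejects it (HAVING clause on a non-aggregate query); the condition here is per row

Fix: Replace HAVING with WHERE since the condition applies to individual rows

Corrected query:
SELECT id, kind, reading FROM sensors WHERE reading > 45.3

Result:
id | kind   | reading
---+--------+--------
3  | motion | 46.7   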